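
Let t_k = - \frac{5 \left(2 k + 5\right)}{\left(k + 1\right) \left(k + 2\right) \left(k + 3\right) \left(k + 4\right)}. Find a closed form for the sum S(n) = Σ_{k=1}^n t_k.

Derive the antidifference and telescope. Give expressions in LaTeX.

S(n) = \frac{5 n \left(- n - 6\right)}{8 \left(n^{2} + 6 n + 8\right)}

Step 1: r(k) = (k + 1)*(2*k + 7)/((k + 5)*(2*k + 5)).
Factor: A=k + 1; B=k + 5; C=k + 5/2.
Key eq: (k + 1)·f(k+1) = (k + 4)·f(k) + (k + 5/2).
deg f ≤ 3 (via 1,1,1).
Solve for f: f(k) = k*(k + 2)*(k + 4)/6 (degree 3 ≤ 3).
Certificate R = B(k−1)f/C = k*(k + 2)*(k + 4)**2/(3*(2*k + 5)) gives s_k = 5*k*(-k - 4)/(3*(k**2 + 4*k + 3)).
Δs = 5*(-2*k - 5)/(k**4 + 10*k**3 + 35*k**2 + 50*k + 24), as required.
s_(n+1) = 5*(-n**2 - 6*n - 5)/(3*(n**2 + 6*n + 8)) and s_(1) = -25/24, so S(n) = 5*n*(-n - 6)/(8*(n**2 + 6*n + 8)).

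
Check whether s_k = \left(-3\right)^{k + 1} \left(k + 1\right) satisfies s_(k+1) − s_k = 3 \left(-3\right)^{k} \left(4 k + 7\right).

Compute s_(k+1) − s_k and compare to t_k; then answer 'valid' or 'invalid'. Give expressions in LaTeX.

s_(k+1) = (-3)**(k + 2)*(k + 2)
s_(k+1) − s_k = 3*(-3)**k*(4*k + 7)
(s_(k+1) − s_k) − t_k = 0

valid (s_(k+1) − s_k reduces to t_k)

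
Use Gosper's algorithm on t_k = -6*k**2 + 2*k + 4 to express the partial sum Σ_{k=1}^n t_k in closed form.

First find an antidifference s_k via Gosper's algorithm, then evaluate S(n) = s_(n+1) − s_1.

t_(k+1)/t_k = k*(3*k + 5)/(3*k**2 - k - 2).
Take A(k)=1, B(k)=1, C(k)=k**2 - k/3 - 2/3.
Key eq: (1)·f(k+1) = (1)·f(k) + (k**2 - k/3 - 2/3).
deg f ≤ 3 (via 0,0,2).
Coefficient equations give f(k) = k*(k**2 - 2*k - 1)/3.
So s_k = (B(k−1)f/C)·t_k = (k*(k**2 - 2*k - 1)/((k - 1)*(3*k + 2)))·t_k = 2*k*(-k**2 + 2*k + 1).
Δs = -6*k**2 + 2*k + 4, as required.
Evaluate: s_(n+1) = -2*n**3 - 2*n**2 + 4*n + 4; subtract s_(1) = 4 ⇒ S(n) = 2*n*(-n**2 - n + 2).

S(n) = 2*n*(-n**2 - n + 2)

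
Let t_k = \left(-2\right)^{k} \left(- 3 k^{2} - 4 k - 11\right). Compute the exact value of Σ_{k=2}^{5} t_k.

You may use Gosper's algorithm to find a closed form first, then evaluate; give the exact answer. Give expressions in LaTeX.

t_(k+1)/t_k = 2*(-3*k**2 - 10*k - 18)/(3*k**2 + 4*k + 11).
So A=-2 and B=1, with C=k**2 + 4*k/3 + 11/3.
Key eq: (-2)·f(k+1) = (1)·f(k) + (k**2 + 4*k/3 + 11/3).
Bound: deg f ≤ 2.
Solve for f: f(k) = -(k**2 + 3)/3 (degree 2 ≤ 2).
Then R = B(k−1)f/C = -(k**2 + 3)/(3*k**2 + 4*k + 11), so s_k = R(k)·t_k = (-2)**k*(k**2 + 3).
s_(k+1) − s_k = (-2)**k*(-3*k**2 - 4*k - 11) = t_k.
Σ_(k=2)^(5) t_k = s_(6) − s_(2) = 2496 − (28) = 2468.

Σ = 2468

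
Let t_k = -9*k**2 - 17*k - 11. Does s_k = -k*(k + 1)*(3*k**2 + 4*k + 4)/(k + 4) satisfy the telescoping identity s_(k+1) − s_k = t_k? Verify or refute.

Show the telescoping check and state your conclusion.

Invalid: residual 3*(6*k**3 + 49*k**2 + 75*k + 44)/(k**2 + 9*k + 20) ≠ 0.

s_(k+1) = -(k + 1)*(k + 2)*(4*k + 3*(k + 1)**2 + 8)/(k + 5)
s_(k+1) − s_k = (-9*k**4 - 80*k**3 - 197*k**2 - 214*k - 88)/(k**2 + 9*k + 20)
(s_(k+1) − s_k) − t_k = 3*(6*k**3 + 49*k**2 + 75*k + 44)/(k**2 + 9*k + 20)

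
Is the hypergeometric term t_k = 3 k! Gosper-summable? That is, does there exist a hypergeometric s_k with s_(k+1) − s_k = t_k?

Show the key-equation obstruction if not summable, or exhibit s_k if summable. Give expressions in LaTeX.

No; the degree bound rules out any f.

Compute t_(k+1)/t_k: get k + 1.
Gosper form: A/B · C(k+1)/C(k) with A=k + 1, B=1, C=1.
Need (k + 1)·f(k+1) − (1)·f(k) = 1.
From deg A=1, deg B=0, deg C=0: d=-1.
Bound -1 < 0, so the key equation has no polynomial solution.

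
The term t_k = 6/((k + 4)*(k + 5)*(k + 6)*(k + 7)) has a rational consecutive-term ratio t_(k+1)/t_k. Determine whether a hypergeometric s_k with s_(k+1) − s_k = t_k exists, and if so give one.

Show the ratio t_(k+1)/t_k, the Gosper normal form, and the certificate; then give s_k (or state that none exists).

s_k = k*(k**2 + 15*k + 74)/(60*(k + 4)*(k + 5)*(k + 6))

r(k) = (k + 4)/(k + 8) after simplifying.
So A=k + 4 and B=k + 8, with C=1.
Need (k + 4)·f(k+1) − (k + 7)·f(k) = 1.
Degrees (1,1,0) ⇒ d ≤ 3.
Match coefficients ⇒ f(k) = k*(k**2 + 15*k + 74)/360.
Then R = B(k−1)f/C = k*(k + 7)*(k**2 + 15*k + 74)/360, so s_k = R(k)·t_k = k*(k**2 + 15*k + 74)/(60*(k + 4)*(k + 5)*(k + 6)).
Verify: 6/(k**4 + 22*k**3 + 179*k**2 + 638*k + 840) matches t_k.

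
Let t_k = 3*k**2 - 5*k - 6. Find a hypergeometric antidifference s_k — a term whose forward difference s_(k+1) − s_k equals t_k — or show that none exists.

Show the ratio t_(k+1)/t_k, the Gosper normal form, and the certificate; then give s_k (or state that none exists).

Step 1: r(k) = (3*k**2 + k - 8)/(3*k**2 - 5*k - 6).
Gosper form: A/B · C(k+1)/C(k) with A=1, B=1, C=k**2 - 5*k/3 - 2.
Set up (1)·f(k+1) − (1)·f(k) − (k**2 - 5*k/3 - 2) = 0.
deg f ≤ 3 (via 0,0,2).
Solve for f: f(k) = k*(k**2 - 4*k - 3)/3 (degree 3 ≤ 3).
Get s_k = R·t_k = k*(k**2 - 4*k - 3) with R(k) = B(k−1)f(k)/C(k) = k*(k**2 - 4*k - 3)/(3*k**2 - 5*k - 6).
s_(k+1) − s_k = 3*k**2 - 5*k - 6 = t_k.

s_k = k*(k**2 - 4*k - 3)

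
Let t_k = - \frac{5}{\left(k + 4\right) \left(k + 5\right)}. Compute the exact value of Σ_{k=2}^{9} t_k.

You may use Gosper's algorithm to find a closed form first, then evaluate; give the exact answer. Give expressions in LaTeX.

Σ = -10/21

Step 1: r(k) = (k + 4)/(k + 6).
So A=k + 4 and B=k + 6, with C=1.
Need (k + 4)·f(k+1) − (k + 5)·f(k) = 1.
deg f ≤ 1 (via 1,1,0).
Solve for f: f(k) = k/4 (degree 1 ≤ 1).
So s_k = (B(k−1)f/C)·t_k = (k*(k + 5)/4)·t_k = -5*k/(4*k + 16).
Verify: -5/(k**2 + 9*k + 20) matches t_k.
Σ_(k=2)^(9) t_k = s_(10) − s_(2) = -25/28 − (-5/12) = -10/21.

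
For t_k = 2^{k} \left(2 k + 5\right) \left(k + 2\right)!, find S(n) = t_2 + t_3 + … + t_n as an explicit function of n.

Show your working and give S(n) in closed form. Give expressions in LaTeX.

r(k) = 2*(k + 3)*(2*k + 7)/(2*k + 5) after simplifying.
Take A(k)=2*k + 6, B(k)=1, C(k)=k + 5/2.
Need (2*k + 6)·f(k+1) − (1)·f(k) = k + 5/2.
deg f ≤ 0 (via 1,0,1).
Solving with deg f ≤ 0: f(k) = 1/2.
Then R = B(k−1)f/C = 1/(2*k + 5), so s_k = R(k)·t_k = 2**k*factorial(k + 2).
Check: Δs_k = 2**k*(2*k + 5)*factorial(k + 2). ✓
Evaluate: s_(n+1) = 2**(n + 1)*factorial(n + 3); subtract s_(2) = 96 ⇒ S(n) = 2*2**n*factorial(n + 3) - 96.

S(n) = 2 \cdot 2^{n} \left(n + 3\right)! - 96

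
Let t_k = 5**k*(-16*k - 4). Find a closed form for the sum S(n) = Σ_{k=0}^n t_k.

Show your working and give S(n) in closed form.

S(n) = -20*5**n*n - 4

r(k) = 5*(4*k + 5)/(4*k + 1) after simplifying.
Normal form (A,B,C) = (5, 1, k + 1/4).
f must satisfy (5)·f(k+1) − (1)·f(k) = k + 1/4.
From deg A=0, deg B=0, deg C=1: d=1.
A polynomial solution: f(k) = (k - 1)/4.
Certificate R = B(k−1)f/C = (k - 1)/(4*k + 1) gives s_k = 4*5**k*(1 - k).
Check: Δs_k = 5**k*(-16*k - 4). ✓
Evaluate: s_(n+1) = -20*5**n*n; subtract s_(0) = 4 ⇒ S(n) = -20*5**n*n - 4.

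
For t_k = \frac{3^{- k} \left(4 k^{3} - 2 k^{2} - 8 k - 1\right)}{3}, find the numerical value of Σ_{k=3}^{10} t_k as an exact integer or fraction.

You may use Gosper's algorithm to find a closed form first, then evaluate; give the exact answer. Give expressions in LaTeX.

Ratio r(k) = (4*k**3 + 10*k**2 - 7)/(3*(4*k**3 - 2*k**2 - 8*k - 1)).
Normal form (A,B,C) = (1/3, 1, k**3 - k**2/2 - 2*k - 1/4).
Set up (1/3)·f(k+1) − (1)·f(k) − (k**3 - k**2/2 - 2*k - 1/4) = 0.
Degrees (0,0,3) ⇒ d ≤ 3.
A polynomial solution: f(k) = -3*(2*k**3 + 2*k**2 + k + 2)/4.
Then R = B(k−1)f/C = -3*(2*k**3 + 2*k**2 + k + 2)/(4*k**3 - 2*k**2 - 8*k - 1), so s_k = R(k)·t_k = (-2*k**3 - 2*k**2 - k - 2)/3**k.
Δs = (4*k**3 - 2*k**2 - 8*k - 1)/(3*3**k), as required.
Evaluate s at k=11 and k=3: -2917/177147 and -77/27; difference 502280/177147.

Σ = 502280/177147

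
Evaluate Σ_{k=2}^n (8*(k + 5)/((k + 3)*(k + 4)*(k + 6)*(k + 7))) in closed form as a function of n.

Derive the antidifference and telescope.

The ratio is (k + 3)*(k + 6)**2/((k + 5)**2*(k + 8)).
Take A(k)=k + 3, B(k)=k + 8, C(k)=k**2 + 10*k + 25.
Need (k + 3)·f(k+1) − (k + 7)·f(k) = k**2 + 10*k + 25.
From deg A=1, deg B=1, deg C=2: d=4.
Match coefficients ⇒ f(k) = k*(k + 4)*(k + 5)*(k + 9)/36.
Then R = B(k−1)f/C = k*(k + 4)*(k + 7)*(k + 9)/(36*(k + 5)), so s_k = R(k)·t_k = 2*k*(k + 9)/(9*(k**2 + 9*k + 18)).
Verify: 8*(k + 5)/(k**4 + 20*k**3 + 145*k**2 + 450*k + 504) matches t_k.
Telescope: S(n) = s_(n+1) − s_(2) = 2*(n**2 + 11*n + 10)/(9*(n**2 + 11*n + 28)) − (11/90) = (n**2 + 11*n - 12)/(10*(n**2 + 11*n + 28)).

S(n) = (n**2 + 11*n - 12)/(10*(n**2 + 11*n + 28))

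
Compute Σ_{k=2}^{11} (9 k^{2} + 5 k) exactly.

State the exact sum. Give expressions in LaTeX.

r(k) = (9*k**2 + 23*k + 14)/(k*(9*k + 5)) after simplifying.
Gosper form: A/B · C(k+1)/C(k) with A=1, B=1, C=k**2 + 5*k/9.
Set up (1)·f(k+1) − (1)·f(k) − (k**2 + 5*k/9) = 0.
Bound: deg f ≤ 3.
Match coefficients ⇒ f(k) = k*(k - 1)*(3*k + 1)/9.
Then R = B(k−1)f/C = (k - 1)*(3*k + 1)/(9*k + 5), so s_k = R(k)·t_k = k*(3*k**2 - 2*k - 1).
Verify: k*(9*k + 5) matches t_k.
Telescoping: Σ = s_(12) − s_(2) = 4884 − (14) = 4870.

Σ = 4870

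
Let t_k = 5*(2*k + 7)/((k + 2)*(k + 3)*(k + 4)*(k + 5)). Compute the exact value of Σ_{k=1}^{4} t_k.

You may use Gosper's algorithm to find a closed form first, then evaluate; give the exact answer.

Σ = 16/63

t_(k+1)/t_k = (k + 2)*(2*k + 9)/((k + 6)*(2*k + 7)).
A = k + 2, B = k + 6, C = k + 7/2.
Solve (k + 2)·f(k+1) − (k + 5)·f(k) = k + 7/2.
Bound: deg f ≤ 3.
Match coefficients ⇒ f(k) = k*(k + 3)*(k + 6)/16.
Then R = B(k−1)f/C = k*(k + 3)*(k + 5)*(k + 6)/(8*(2*k + 7)), so s_k = R(k)·t_k = 5*k*(k + 6)/(8*(k**2 + 6*k + 8)).
Check: Δs_k = 5*(2*k + 7)/(k**4 + 14*k**3 + 71*k**2 + 154*k + 120). ✓
Sum = s_(5) − s_(1); s_(5) = 275/504, s_(1) = 7/24 ⇒ 16/63.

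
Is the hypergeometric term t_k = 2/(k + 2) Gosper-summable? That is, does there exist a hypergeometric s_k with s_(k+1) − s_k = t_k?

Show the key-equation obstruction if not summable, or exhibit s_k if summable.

Compute t_(k+1)/t_k: get (k + 2)/(k + 3).
Take A(k)=k + 2, B(k)=k + 3, C(k)=1.
Need (k + 2)·f(k+1) − (k + 2)·f(k) = 1.
d = 0 from the (1,1,0) case.
Write f(k) = c0. Then LHS − RHS = -1, requiring -1 = 0: contradictory. No certificate.

No — the linear system for f has no solution.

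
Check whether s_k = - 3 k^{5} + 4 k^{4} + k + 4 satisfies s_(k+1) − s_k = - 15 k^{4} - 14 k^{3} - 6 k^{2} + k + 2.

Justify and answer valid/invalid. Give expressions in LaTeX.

Valid — Δs_k = t_k.

s_(k+1) = k - 3*(k + 1)**5 + 4*(k + 1)**4 + 5
s_(k+1) − s_k = -15*k**4 - 14*k**3 - 6*k**2 + k + 2
(s_(k+1) − s_k) − t_k = 0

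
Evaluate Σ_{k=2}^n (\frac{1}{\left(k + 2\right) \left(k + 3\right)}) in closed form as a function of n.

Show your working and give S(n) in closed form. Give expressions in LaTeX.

t_(k+1)/t_k = (k + 2)/(k + 4).
Factor: A=k + 2; B=k + 4; C=1.
Key eq: (k + 2)·f(k+1) = (k + 3)·f(k) + (1).
d = 1 from the (1,1,0) case.
Match coefficients ⇒ f(k) = k/2.
Get s_k = R·t_k = k/(2*(k + 2)) with R(k) = B(k−1)f(k)/C(k) = k*(k + 3)/2.
Verify: 1/(k**2 + 5*k + 6) matches t_k.
Telescope: S(n) = s_(n+1) − s_(2) = (n + 1)/(2*(n + 3)) − (1/4) = (n - 1)/(4*(n + 3)).

S(n) = \frac{n - 1}{4 \left(n + 3\right)}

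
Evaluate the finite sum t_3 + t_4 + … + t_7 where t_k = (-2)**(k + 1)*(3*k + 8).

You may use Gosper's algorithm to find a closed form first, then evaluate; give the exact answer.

Compute t_(k+1)/t_k: get 2*(-3*k - 11)/(3*k + 8).
A = -2, B = 1, C = k + 8/3.
Set up (-2)·f(k+1) − (1)·f(k) − (k + 8/3) = 0.
d = 1 from the (0,0,1) case.
A polynomial solution: f(k) = -(k + 2)/3.
R(k) = B(k−1)·f(k)/C(k) = -(k + 2)/(3*k + 8); s_k = R·t_k = 2*(-2)**k*(k + 2).
Check: Δs_k = (-2)**(k + 1)*(3*k + 8). ✓
Σ_(k=3)^(7) t_k = s_(8) − s_(3) = 5120 − (-80) = 5200.

Σ = 5200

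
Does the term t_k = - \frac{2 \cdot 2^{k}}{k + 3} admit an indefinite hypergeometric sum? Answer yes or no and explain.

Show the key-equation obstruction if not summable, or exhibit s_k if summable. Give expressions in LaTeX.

r(k) = 2*(k + 3)/(k + 4) after simplifying.
A = 2*k + 6, B = k + 4, C = 1.
f must satisfy (2*k + 6)·f(k+1) − (k + 3)·f(k) = 1.
Degrees (1,1,0) ⇒ d ≤ -1.
d = -1 < 0 ⇒ no nonzero polynomial f; not summable.

No — t_k has no hypergeometric antidifference.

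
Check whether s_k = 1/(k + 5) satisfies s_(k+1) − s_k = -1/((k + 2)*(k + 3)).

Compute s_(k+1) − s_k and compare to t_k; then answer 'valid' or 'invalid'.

Invalid: residual 6*(k + 4)/(k**4 + 16*k**3 + 91*k**2 + 216*k + 180) ≠ 0.

s_(k+1) = 1/(k + 6)
s_(k+1) − s_k = -1/((k + 5)*(k + 6))
(s_(k+1) − s_k) − t_k = 6*(k + 4)/(k**4 + 16*k**3 + 91*k**2 + 216*k + 180)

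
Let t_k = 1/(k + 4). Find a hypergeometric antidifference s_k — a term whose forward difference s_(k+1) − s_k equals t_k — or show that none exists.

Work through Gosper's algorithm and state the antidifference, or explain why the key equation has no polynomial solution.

The ratio is (k + 4)/(k + 5).
So A=k + 4 and B=k + 5, with C=1.
Need (k + 4)·f(k+1) − (k + 4)·f(k) = 1.
deg f ≤ 0 (via 1,1,0).
f = c0 ⇒ A·f(k+1) − B(k−1)·f(k) − C = -1. The system {-1 = 0} is inconsistent; no antidifference.

none (Gosper's algorithm certifies no s_k)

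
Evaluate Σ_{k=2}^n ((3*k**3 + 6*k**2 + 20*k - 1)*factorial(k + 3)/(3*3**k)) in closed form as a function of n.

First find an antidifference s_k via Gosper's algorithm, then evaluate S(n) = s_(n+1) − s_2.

Compute t_(k+1)/t_k: get (3*k**4 + 27*k**3 + 101*k**2 + 192*k + 112)/(3*(3*k**3 + 6*k**2 + 20*k - 1)).
Factor: A=k/3 + 4/3; B=1; C=k**3 + 2*k**2 + 20*k/3 - 1/3.
Set up (k/3 + 4/3)·f(k+1) − (1)·f(k) − (k**3 + 2*k**2 + 20*k/3 - 1/3) = 0.
From deg A=1, deg B=0, deg C=3: d=2.
A polynomial solution: f(k) = 3*k**2 - 3*k - 1.
So s_k = (B(k−1)f/C)·t_k = (3*(3*k**2 - 3*k - 1)/(3*k**3 + 6*k**2 + 20*k - 1))·t_k = (3*k**2 - 3*k - 1)*factorial(k + 3)/3**k.
Verify: (3*k**3 + 6*k**2 + 20*k - 1)*factorial(k + 3)/(3*3**k) matches t_k.
s_(n+1) = 3**(-n - 1)*(3*n**2 + 3*n - 1)*factorial(n + 4) and s_(2) = 200/3, so S(n) = -200/3 + n**2*factorial(n + 4)/3**n + n*factorial(n + 4)/3**n - factorial(n + 4)/(3*3**n).

S(n) = -200/3 + n**2*factorial(n + 4)/3**n + n*factorial(n + 4)/3**n - factorial(n + 4)/(3*3**n)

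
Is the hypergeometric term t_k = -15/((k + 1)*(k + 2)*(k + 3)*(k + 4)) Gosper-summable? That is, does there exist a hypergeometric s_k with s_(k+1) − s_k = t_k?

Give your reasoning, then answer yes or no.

Yes. s_k = 5*k*(-k**2 - 6*k - 11)/(6*(k + 1)*(k + 2)*(k + 3)).

r(k) = (k + 1)/(k + 5) after simplifying.
Take A(k)=k + 1, B(k)=k + 5, C(k)=1.
f must satisfy (k + 1)·f(k+1) − (k + 4)·f(k) = 1.
deg f ≤ 3 (via 1,1,0).
Solve for f: f(k) = k*(k**2 + 6*k + 11)/18 (degree 3 ≤ 3).
So s_k = (B(k−1)f/C)·t_k = (k*(k + 4)*(k**2 + 6*k + 11)/18)·t_k = 5*k*(-k**2 - 6*k - 11)/(6*(k + 1)*(k + 2)*(k + 3)).
Check: Δs_k = -15/(k**4 + 10*k**3 + 35*k**2 + 50*k + 24). ✓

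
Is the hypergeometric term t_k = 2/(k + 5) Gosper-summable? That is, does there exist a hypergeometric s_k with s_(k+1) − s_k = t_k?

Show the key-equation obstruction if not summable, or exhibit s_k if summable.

No. Not Gosper-summable.

Ratio r(k) = (k + 5)/(k + 6).
A = k + 5, B = k + 6, C = 1.
f must satisfy (k + 5)·f(k+1) − (k + 5)·f(k) = 1.
Degrees (1,1,0) ⇒ d ≤ 0.
Write f(k) = c0. Then LHS − RHS = -1, requiring -1 = 0: contradictory. No certificate.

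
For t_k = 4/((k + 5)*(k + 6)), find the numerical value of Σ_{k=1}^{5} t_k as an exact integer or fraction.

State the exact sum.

r(k) = (k + 5)/(k + 7) after simplifying.
Factor: A=k + 5; B=k + 7; C=1.
Set up (k + 5)·f(k+1) − (k + 6)·f(k) − (1) = 0.
Bound: deg f ≤ 1.
Coefficient equations give f(k) = k/5.
Then R = B(k−1)f/C = k*(k + 6)/5, so s_k = R(k)·t_k = 4*k/(5*(k + 5)).
s_(k+1) − s_k = 4/(k**2 + 11*k + 30) = t_k.
Sum = s_(6) − s_(1); s_(6) = 24/55, s_(1) = 2/15 ⇒ 10/33.

Σ = 10/33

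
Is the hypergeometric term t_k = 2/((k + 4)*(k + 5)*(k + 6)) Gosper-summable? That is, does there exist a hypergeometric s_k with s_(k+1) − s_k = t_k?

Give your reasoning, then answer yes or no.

Step 1: r(k) = (k + 4)/(k + 7).
Normal form (A,B,C) = (k + 4, k + 7, 1).
f must satisfy (k + 4)·f(k+1) − (k + 6)·f(k) = 1.
deg f ≤ 2 (via 1,1,0).
A polynomial solution: f(k) = k*(k + 9)/40.
Certificate R = B(k−1)f/C = k*(k + 6)*(k + 9)/40 gives s_k = k*(k + 9)/(20*(k + 4)*(k + 5)).
s_(k+1) − s_k = 2/(k**3 + 15*k**2 + 74*k + 120) = t_k.

Yes. s_k = k*(k + 9)/(20*(k + 4)*(k + 5)).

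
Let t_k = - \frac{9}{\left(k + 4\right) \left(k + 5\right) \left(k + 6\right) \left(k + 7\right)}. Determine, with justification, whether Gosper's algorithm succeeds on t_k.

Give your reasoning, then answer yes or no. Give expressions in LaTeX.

Compute t_(k+1)/t_k: get (k + 4)/(k + 8).
Normal form (A,B,C) = (k + 4, k + 8, 1).
f must satisfy (k + 4)·f(k+1) − (k + 7)·f(k) = 1.
deg f ≤ 3 (via 1,1,0).
Match coefficients ⇒ f(k) = k*(k**2 + 15*k + 74)/360.
Then R = B(k−1)f/C = k*(k + 7)*(k**2 + 15*k + 74)/360, so s_k = R(k)·t_k = k*(-k**2 - 15*k - 74)/(40*(k + 4)*(k + 5)*(k + 6)).
Verify: -9/(k**4 + 22*k**3 + 179*k**2 + 638*k + 840) matches t_k.

Yes. s_k = \frac{k \left(- k^{2} - 15 k - 74\right)}{40 \left(k + 4\right) \left(k + 5\right) \left(k + 6\right)}.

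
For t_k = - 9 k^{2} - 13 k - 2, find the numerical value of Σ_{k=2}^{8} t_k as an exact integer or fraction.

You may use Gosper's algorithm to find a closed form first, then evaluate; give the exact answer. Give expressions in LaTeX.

Step 1: r(k) = (9*k**2 + 31*k + 24)/(9*k**2 + 13*k + 2).
Gosper form: A/B · C(k+1)/C(k) with A=1, B=1, C=k**2 + 13*k/9 + 2/9.
f must satisfy (1)·f(k+1) − (1)·f(k) = k**2 + 13*k/9 + 2/9.
From deg A=0, deg B=0, deg C=2: d=3.
Coefficient equations give f(k) = k*(3*k**2 + 2*k - 3)/9.
So s_k = (B(k−1)f/C)·t_k = (k*(3*k**2 + 2*k - 3)/(9*k**2 + 13*k + 2))·t_k = k*(-3*k**2 - 2*k + 3).
Check: Δs_k = -9*k**2 - 13*k - 2. ✓
Sum = s_(9) − s_(2); s_(9) = -2322, s_(2) = -26 ⇒ -2296.

Σ = -2296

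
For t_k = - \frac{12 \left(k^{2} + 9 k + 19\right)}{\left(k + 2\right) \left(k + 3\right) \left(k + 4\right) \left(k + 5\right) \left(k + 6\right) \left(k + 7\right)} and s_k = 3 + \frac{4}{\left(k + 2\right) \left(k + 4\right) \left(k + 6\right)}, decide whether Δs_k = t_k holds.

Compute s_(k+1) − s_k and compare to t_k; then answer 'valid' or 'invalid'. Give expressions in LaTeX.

s_(k+1) = 3 + 4/((k + 3)*(k + 5)*(k + 7))
s_(k+1) − s_k = 4/((k + 3)*(k + 5)*(k + 7)) - 4/((k + 2)*(k + 4)*(k + 6))
(s_(k+1) − s_k) − t_k = 0

Valid: the claim telescopes to t_k.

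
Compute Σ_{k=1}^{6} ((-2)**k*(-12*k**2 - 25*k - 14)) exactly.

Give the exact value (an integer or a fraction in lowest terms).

Step 1: r(k) = 2*(-12*k**2 - 49*k - 51)/(12*k**2 + 25*k + 14).
A = -2, B = 1, C = k**2 + 25*k/12 + 7/6.
Key eq: (-2)·f(k+1) = (1)·f(k) + (k**2 + 25*k/12 + 7/6).
From deg A=0, deg B=0, deg C=2: d=2.
A polynomial solution: f(k) = -k*(4*k + 3)/12.
So s_k = (B(k−1)f/C)·t_k = (-k*(4*k + 3)/(12*k**2 + 25*k + 14))·t_k = (-2)**k*k*(4*k + 3).
s_(k+1) − s_k = (-2)**k*(-12*k**2 - 25*k - 14) = t_k.
Telescoping: Σ = s_(7) − s_(1) = -27776 − (-14) = -27762.

Σ = -27762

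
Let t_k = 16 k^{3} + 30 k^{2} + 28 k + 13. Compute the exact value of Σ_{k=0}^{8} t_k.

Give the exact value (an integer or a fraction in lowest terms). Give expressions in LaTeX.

Σ = 27981

Step 1: r(k) = (16*k**3 + 78*k**2 + 136*k + 87)/(16*k**3 + 30*k**2 + 28*k + 13).
So A=1 and B=1, with C=k**3 + 15*k**2/8 + 7*k/4 + 13/16.
Need (1)·f(k+1) − (1)·f(k) = k**3 + 15*k**2/8 + 7*k/4 + 13/16.
Bound: deg f ≤ 4.
Solving with deg f ≤ 4: f(k) = k*(4*k**3 + 2*k**2 + 3*k + 4)/16.
Then R = B(k−1)f/C = k*(4*k**3 + 2*k**2 + 3*k + 4)/(16*k**3 + 30*k**2 + 28*k + 13), so s_k = R(k)·t_k = k*(4*k**3 + 2*k**2 + 3*k + 4).
Δs = 16*k**3 + 30*k**2 + 28*k + 13, as required.
Sum = s_(9) − s_(0); s_(9) = 27981, s_(0) = 0 ⇒ 27981.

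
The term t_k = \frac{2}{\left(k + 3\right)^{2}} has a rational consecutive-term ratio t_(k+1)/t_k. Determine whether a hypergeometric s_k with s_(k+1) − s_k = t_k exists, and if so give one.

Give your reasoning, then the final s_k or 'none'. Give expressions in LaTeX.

not Gosper-summable; s_k does not exist

r(k) = (k + 3)**2/(k + 4)**2 after simplifying.
Gosper form: A/B · C(k+1)/C(k) with A=k**2 + 6*k + 9, B=k**2 + 8*k + 16, C=1.
Key eq: (k**2 + 6*k + 9)·f(k+1) = (k**2 + 6*k + 9)·f(k) + (1).
deg f ≤ 0 (via 2,2,0).
Put f(k) = c0: A·f(k+1) − B(k−1)·f(k) − C = -1; need -1 = 0 — inconsistent ⇒ no f, not summable.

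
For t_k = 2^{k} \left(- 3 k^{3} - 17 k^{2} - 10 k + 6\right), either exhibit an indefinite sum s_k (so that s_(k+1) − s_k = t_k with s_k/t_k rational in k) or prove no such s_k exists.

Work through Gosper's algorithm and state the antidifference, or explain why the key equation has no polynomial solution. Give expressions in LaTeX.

s_k = 2^{k} \left(- 3 k^{3} + k^{2} + 4 k + 2\right)

Compute t_(k+1)/t_k: get 2*(3*k**3 + 26*k**2 + 53*k + 24)/(3*k**3 + 17*k**2 + 10*k - 6).
Factor: A=2; B=1; C=k**3 + 17*k**2/3 + 10*k/3 - 2.
Solve (2)·f(k+1) − (1)·f(k) = k**3 + 17*k**2/3 + 10*k/3 - 2.
deg f ≤ 3 (via 0,0,3).
Solve for f: f(k) = (3*k**3 - k**2 - 4*k - 2)/3 (degree 3 ≤ 3).
Certificate R = B(k−1)f/C = (3*k**3 - k**2 - 4*k - 2)/(3*k**3 + 17*k**2 + 10*k - 6) gives s_k = 2**k*(-3*k**3 + k**2 + 4*k + 2).
s_(k+1) − s_k = 2**k*(-3*k**3 - 17*k**2 - 10*k + 6) = t_k.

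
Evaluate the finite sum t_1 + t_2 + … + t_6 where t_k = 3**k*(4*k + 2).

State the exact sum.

Compute t_(k+1)/t_k: get 3*(2*k + 3)/(2*k + 1).
So A=3 and B=1, with C=k + 1/2.
Solve (3)·f(k+1) − (1)·f(k) = k + 1/2.
d = 1 from the (0,0,1) case.
Coefficient equations give f(k) = (k - 1)/2.
Then R = B(k−1)f/C = (k - 1)/(2*k + 1), so s_k = R(k)·t_k = 2*3**k*(k - 1).
Δs = 3**k*(4*k + 2), as required.
Evaluate s at k=7 and k=1: 26244 and 0; difference 26244.

Σ = 26244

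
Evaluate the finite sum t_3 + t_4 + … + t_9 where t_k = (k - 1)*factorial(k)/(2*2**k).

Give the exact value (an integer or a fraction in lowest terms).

Compute t_(k+1)/t_k: get k*(k + 1)/(2*(k - 1)).
Take A(k)=k/2 + 1/2, B(k)=1, C(k)=k - 1.
Set up (k/2 + 1/2)·f(k+1) − (1)·f(k) − (k - 1) = 0.
Bound: deg f ≤ 0.
A polynomial solution: f(k) = 2.
So s_k = (B(k−1)f/C)·t_k = (2/(k - 1))·t_k = factorial(k)/2**k.
Check: Δs_k = (k - 1)*factorial(k)/(2*2**k). ✓
Σ_(k=3)^(9) t_k = s_(10) − s_(3) = 14175/4 − (3/4) = 3543.

Σ = 3543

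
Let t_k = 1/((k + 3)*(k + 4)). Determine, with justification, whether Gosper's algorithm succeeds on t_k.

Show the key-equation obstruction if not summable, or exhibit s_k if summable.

Yes. s_k = k/(3*(k + 3)).

Step 1: r(k) = (k + 3)/(k + 5).
A = k + 3, B = k + 5, C = 1.
Set up (k + 3)·f(k+1) − (k + 4)·f(k) − (1) = 0.
Bound: deg f ≤ 1.
Solve for f: f(k) = k/3 (degree 1 ≤ 1).
Certificate R = B(k−1)f/C = k*(k + 4)/3 gives s_k = k/(3*(k + 3)).
Check: Δs_k = 1/(k**2 + 7*k + 12). ✓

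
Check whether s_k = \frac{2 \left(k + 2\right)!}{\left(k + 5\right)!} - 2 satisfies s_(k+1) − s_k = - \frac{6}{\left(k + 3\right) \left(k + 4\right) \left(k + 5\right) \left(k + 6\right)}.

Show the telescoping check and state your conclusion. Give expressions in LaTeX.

valid; difference matches t_k

s_(k+1) = 2*factorial(k + 3)/factorial(k + 6) - 2
s_(k+1) − s_k = -6/((k + 3)*(k + 4)*(k + 5)*(k + 6))
(s_(k+1) − s_k) − t_k = 0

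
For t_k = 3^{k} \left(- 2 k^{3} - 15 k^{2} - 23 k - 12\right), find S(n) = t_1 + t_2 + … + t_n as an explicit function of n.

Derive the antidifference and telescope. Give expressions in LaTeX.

S(n) = - 3 \cdot 3^{n} n^{3} - 18 \cdot 3^{n} n^{2} - 21 \cdot 3^{n} n - 15 \cdot 3^{n} + 15

r(k) = 3*(2*k**3 + 21*k**2 + 59*k + 52)/(2*k**3 + 15*k**2 + 23*k + 12) after simplifying.
Factor: A=3; B=1; C=k**3 + 15*k**2/2 + 23*k/2 + 6.
Key eq: (3)·f(k+1) = (1)·f(k) + (k**3 + 15*k**2/2 + 23*k/2 + 6).
From deg A=0, deg B=0, deg C=3: d=3.
A polynomial solution: f(k) = (k**3 + 3*k**2 - 2*k + 3)/2.
Certificate R = B(k−1)f/C = (k**3 + 3*k**2 - 2*k + 3)/(2*k**3 + 15*k**2 + 23*k + 12) gives s_k = 3**k*(-k**3 - 3*k**2 + 2*k - 3).
Verify: 3**k*(-2*k**3 - 15*k**2 - 23*k - 12) matches t_k.
s_(n+1) = 3**(n + 1)*(-n**3 - 6*n**2 - 7*n - 5) and s_(1) = -15, so S(n) = -3*3**n*n**3 - 18*3**n*n**2 - 21*3**n*n - 15*3**n + 15.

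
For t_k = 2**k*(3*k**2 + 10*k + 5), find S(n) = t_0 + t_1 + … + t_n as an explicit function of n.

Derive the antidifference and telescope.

S(n) = 6*2**n*n**2 + 8*2**n*n + 8*2**n - 3

The ratio is 2*(3*k**2 + 16*k + 18)/(3*k**2 + 10*k + 5).
Gosper form: A/B · C(k+1)/C(k) with A=2, B=1, C=k**2 + 10*k/3 + 5/3.
Need (2)·f(k+1) − (1)·f(k) = k**2 + 10*k/3 + 5/3.
Degrees (0,0,2) ⇒ d ≤ 2.
A polynomial solution: f(k) = (3*k**2 - 2*k + 3)/3.
Get s_k = R·t_k = 2**k*(3*k**2 - 2*k + 3) with R(k) = B(k−1)f(k)/C(k) = (3*k**2 - 2*k + 3)/(3*k**2 + 10*k + 5).
Δs = 2**k*(3*k**2 + 10*k + 5), as required.
Evaluate: s_(n+1) = 2**(n + 1)*(3*n**2 + 4*n + 4); subtract s_(0) = 3 ⇒ S(n) = 6*2**n*n**2 + 8*2**n*n + 8*2**n - 3.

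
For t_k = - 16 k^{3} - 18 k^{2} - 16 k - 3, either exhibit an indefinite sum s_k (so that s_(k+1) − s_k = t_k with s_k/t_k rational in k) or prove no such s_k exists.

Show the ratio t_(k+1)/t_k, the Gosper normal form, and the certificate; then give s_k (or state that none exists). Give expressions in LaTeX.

Ratio r(k) = (16*k**3 + 66*k**2 + 100*k + 53)/(16*k**3 + 18*k**2 + 16*k + 3).
Normal form (A,B,C) = (1, 1, k**3 + 9*k**2/8 + k + 3/16).
f must satisfy (1)·f(k+1) − (1)·f(k) = k**3 + 9*k**2/8 + k + 3/16.
Degrees (0,0,3) ⇒ d ≤ 4.
Coefficient equations give f(k) = k*(4*k**3 - 2*k**2 + 3*k - 2)/16.
Certificate R = B(k−1)f/C = k*(4*k**3 - 2*k**2 + 3*k - 2)/(16*k**3 + 18*k**2 + 16*k + 3) gives s_k = k*(-4*k**3 + 2*k**2 - 3*k + 2).
Check: Δs_k = -16*k**3 - 18*k**2 - 16*k - 3. ✓

s_k = k \left(- 4 k^{3} + 2 k^{2} - 3 k + 2\right)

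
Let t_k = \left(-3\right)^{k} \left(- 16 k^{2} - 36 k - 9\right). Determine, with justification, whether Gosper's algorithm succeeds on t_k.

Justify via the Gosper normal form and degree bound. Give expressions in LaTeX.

r(k) = 3*(-16*k**2 - 68*k - 61)/(16*k**2 + 36*k + 9) after simplifying.
So A=-3 and B=1, with C=k**2 + 9*k/4 + 9/16.
f must satisfy (-3)·f(k+1) − (1)·f(k) = k**2 + 9*k/4 + 9/16.
deg f ≤ 2 (via 0,0,2).
Solving with deg f ≤ 2: f(k) = -(4*k**2 + 3*k - 3)/16.
Then R = B(k−1)f/C = -(4*k**2 + 3*k - 3)/(16*k**2 + 36*k + 9), so s_k = R(k)·t_k = (-3)**k*(4*k**2 + 3*k - 3).
Check: Δs_k = (-3)**k*(-16*k**2 - 36*k - 9). ✓

Yes. s_k = \left(-3\right)^{k} \left(4 k^{2} + 3 k - 3\right).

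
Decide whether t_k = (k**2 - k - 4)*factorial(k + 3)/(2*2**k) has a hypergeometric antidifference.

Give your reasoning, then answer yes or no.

t_(k+1)/t_k = (k**3 + 5*k**2 - 16)/(2*(k**2 - k - 4)).
So A=k/2 + 2 and B=1, with C=k**2 - k - 4.
Solve (k/2 + 2)·f(k+1) − (1)·f(k) = k**2 - k - 4.
From deg A=1, deg B=0, deg C=2: d=1.
A polynomial solution: f(k) = 2*(k - 4).
Certificate R = B(k−1)f/C = 2*(k - 4)/(k**2 - k - 4) gives s_k = (k - 4)*factorial(k + 3)/2**k.
Check: Δs_k = (k**2 - k - 4)*factorial(k + 3)/(2*2**k). ✓

Yes. s_k = (k - 4)*factorial(k + 3)/2**k.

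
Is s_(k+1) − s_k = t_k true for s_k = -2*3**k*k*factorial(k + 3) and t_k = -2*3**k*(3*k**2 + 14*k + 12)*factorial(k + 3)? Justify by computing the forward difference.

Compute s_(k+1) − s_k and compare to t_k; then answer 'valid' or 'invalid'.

valid; difference matches t_k

s_(k+1) = -6*3**k*(k + 1)*factorial(k + 4)
s_(k+1) − s_k = -2*3**k*(3*k**2 + 14*k + 12)*factorial(k + 3)
(s_(k+1) − s_k) − t_k = 0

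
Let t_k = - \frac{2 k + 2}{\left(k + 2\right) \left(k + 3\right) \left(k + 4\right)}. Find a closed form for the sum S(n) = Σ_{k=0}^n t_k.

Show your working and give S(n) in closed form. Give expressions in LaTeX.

The ratio is (k + 2)**2/((k + 1)*(k + 5)).
So A=k + 2 and B=k + 5, with C=k + 1.
Key eq: (k + 2)·f(k+1) = (k + 4)·f(k) + (k + 1).
d = 2 from the (1,1,1) case.
A polynomial solution: f(k) = k*(k + 1)/4.
Certificate R = B(k−1)f/C = k*(k + 4)/4 gives s_k = -k*(k + 1)/(2*(k + 2)*(k + 3)).
Δs = 2*(-k - 1)/(k**3 + 9*k**2 + 26*k + 24), as required.
Σ_(k=0)^n t_k = s_(n+1) − s_(0) = ((-n**2 - 3*n - 2)/(2*(n**2 + 7*n + 12))) − (0), i.e. (-n**2 - 3*n - 2)/(2*(n**2 + 7*n + 12)).

S(n) = \frac{- n^{2} - 3 n - 2}{2 \left(n^{2} + 7 n + 12\right)}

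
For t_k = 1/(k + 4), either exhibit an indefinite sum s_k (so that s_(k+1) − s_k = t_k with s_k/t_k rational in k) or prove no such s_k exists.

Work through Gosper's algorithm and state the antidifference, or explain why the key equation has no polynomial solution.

none — t_k is not Gosper-summable

Step 1: r(k) = (k + 4)/(k + 5).
Normal form (A,B,C) = (k + 4, k + 5, 1).
Solve (k + 4)·f(k+1) − (k + 4)·f(k) = 1.
deg f ≤ 0 (via 1,1,0).
Put f(k) = c0: A·f(k+1) − B(k−1)·f(k) − C = -1; need -1 = 0 — inconsistent ⇒ no f, not summable.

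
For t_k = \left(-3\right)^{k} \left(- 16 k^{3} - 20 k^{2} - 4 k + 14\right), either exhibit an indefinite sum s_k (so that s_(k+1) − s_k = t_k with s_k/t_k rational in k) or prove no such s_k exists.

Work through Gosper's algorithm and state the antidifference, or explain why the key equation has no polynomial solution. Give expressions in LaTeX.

Ratio r(k) = 3*(-8*k**3 - 34*k**2 - 46*k - 13)/(8*k**3 + 10*k**2 + 2*k - 7).
So A=-3 and B=1, with C=k**3 + 5*k**2/4 + k/4 - 7/8.
Solve (-3)·f(k+1) − (1)·f(k) = k**3 + 5*k**2/4 + k/4 - 7/8.
Bound: deg f ≤ 3.
A polynomial solution: f(k) = -(2*k**3 - 2*k**2 - k - 1)/8.
R(k) = B(k−1)·f(k)/C(k) = -(2*k**3 - 2*k**2 - k - 1)/(8*k**3 + 10*k**2 + 2*k - 7); s_k = R·t_k = 2*(-3)**k*(2*k**3 - 2*k**2 - k - 1).
Check: Δs_k = (-3)**k*(-16*k**3 - 20*k**2 - 4*k + 14). ✓

s_k = 2 \left(-3\right)^{k} \left(2 k^{3} - 2 k^{2} - k - 1\right)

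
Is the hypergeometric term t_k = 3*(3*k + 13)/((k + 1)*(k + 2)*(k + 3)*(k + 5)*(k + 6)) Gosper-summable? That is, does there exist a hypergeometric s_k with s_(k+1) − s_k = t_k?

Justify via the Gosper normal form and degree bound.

Yes. s_k = 3*k*(k**2 + 8*k + 17)/(10*(k**3 + 8*k**2 + 17*k + 10)).

r(k) = (k + 1)*(k + 5)*(3*k + 16)/((k + 4)*(k + 7)*(3*k + 13)) after simplifying.
A = k + 1, B = k + 7, C = k**2 + 25*k/3 + 52/3.
Set up (k + 1)·f(k+1) − (k + 6)·f(k) − (k**2 + 25*k/3 + 52/3) = 0.
Degrees (1,1,2) ⇒ d ≤ 5.
Coefficient equations give f(k) = k*(k + 3)*(k + 4)*(k**2 + 8*k + 17)/30.
R(k) = B(k−1)·f(k)/C(k) = k*(k + 3)*(k + 6)*(k**2 + 8*k + 17)/(10*(3*k + 13)); s_k = R·t_k = 3*k*(k**2 + 8*k + 17)/(10*(k**3 + 8*k**2 + 17*k + 10)).
Verify: 3*(3*k + 13)/(k**5 + 17*k**4 + 107*k**3 + 307*k**2 + 396*k + 180) matches t_k.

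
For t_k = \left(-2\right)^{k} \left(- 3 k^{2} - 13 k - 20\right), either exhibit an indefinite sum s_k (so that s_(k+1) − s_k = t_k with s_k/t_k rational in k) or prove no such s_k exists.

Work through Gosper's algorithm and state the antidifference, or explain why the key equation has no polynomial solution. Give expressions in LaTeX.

s_k = \left(-2\right)^{k} \left(k^{2} + 3 k + 4\right)

Step 1: r(k) = 2*(-3*k**2 - 19*k - 36)/(3*k**2 + 13*k + 20).
So A=-2 and B=1, with C=k**2 + 13*k/3 + 20/3.
f must satisfy (-2)·f(k+1) − (1)·f(k) = k**2 + 13*k/3 + 20/3.
d = 2 from the (0,0,2) case.
Solve for f: f(k) = -(k**2 + 3*k + 4)/3 (degree 2 ≤ 2).
Certificate R = B(k−1)f/C = -(k**2 + 3*k + 4)/(3*k**2 + 13*k + 20) gives s_k = (-2)**k*(k**2 + 3*k + 4).
Δs = (-2)**k*(-3*k**2 - 13*k - 20), as required.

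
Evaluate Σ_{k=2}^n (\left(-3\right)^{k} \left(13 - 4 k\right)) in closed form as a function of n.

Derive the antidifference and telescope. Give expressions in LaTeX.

Step 1: r(k) = 3*(9 - 4*k)/(4*k - 13).
So A=-3 and B=1, with C=k - 13/4.
Need (-3)·f(k+1) − (1)·f(k) = k - 13/4.
From deg A=0, deg B=0, deg C=1: d=1.
Match coefficients ⇒ f(k) = -(k - 4)/4.
Certificate R = B(k−1)f/C = -(k - 4)/(4*k - 13) gives s_k = (-3)**k*(k - 4).
Verify: (-3)**k*(13 - 4*k) matches t_k.
Telescope: S(n) = s_(n+1) − s_(2) = (-3)**(n + 1)*(n - 3) − (-18) = -3*(-3)**n*n + 9*(-3)**n + 18.

S(n) = - 3 \left(-3\right)^{n} n + 9 \left(-3\right)^{n} + 18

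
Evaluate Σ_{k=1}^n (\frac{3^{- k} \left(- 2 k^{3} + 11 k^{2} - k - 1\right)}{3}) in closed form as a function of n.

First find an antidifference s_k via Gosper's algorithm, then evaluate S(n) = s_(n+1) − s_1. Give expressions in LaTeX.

S(n) = 3^{- n - 1} \left(7 \cdot 3^{n} + n^{3} - n^{2} - 7 n - 7\right)

Step 1: r(k) = (2*k**3 - 5*k**2 - 15*k - 7)/(3*(2*k**3 - 11*k**2 + k + 1)).
Factor: A=1/3; B=1; C=k**3 - 11*k**2/2 + k/2 + 1/2.
Set up (1/3)·f(k+1) − (1)·f(k) − (k**3 - 11*k**2/2 + k/2 + 1/2) = 0.
d = 3 from the (0,0,3) case.
Solving with deg f ≤ 3: f(k) = -3*(k**3 - 4*k**2 - 2*k - 2)/2.
So s_k = (B(k−1)f/C)·t_k = (-3*(k**3 - 4*k**2 - 2*k - 2)/(2*k**3 - 11*k**2 + k + 1))·t_k = (k**3 - 4*k**2 - 2*k - 2)/3**k.
Verify: (-2*k**3 + 11*k**2 - k - 1)/(3*3**k) matches t_k.
s_(n+1) = 3**(-n - 1)*(n**3 - n**2 - 7*n - 7) and s_(1) = -7/3, so S(n) = 3**(-n - 1)*(7*3**n + n**3 - n**2 - 7*n - 7).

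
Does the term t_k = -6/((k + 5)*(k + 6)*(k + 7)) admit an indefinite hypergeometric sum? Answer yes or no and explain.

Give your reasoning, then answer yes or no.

t_(k+1)/t_k = (k + 5)/(k + 8).
Factor: A=k + 5; B=k + 8; C=1.
Need (k + 5)·f(k+1) − (k + 7)·f(k) = 1.
From deg A=1, deg B=1, deg C=0: d=2.
Coefficient equations give f(k) = k*(k + 11)/60.
Then R = B(k−1)f/C = k*(k + 7)*(k + 11)/60, so s_k = R(k)·t_k = k*(-k - 11)/(10*(k + 5)*(k + 6)).
Check: Δs_k = -6/(k**3 + 18*k**2 + 107*k + 210). ✓

Yes. s_k = k*(-k - 11)/(10*(k + 5)*(k + 6)).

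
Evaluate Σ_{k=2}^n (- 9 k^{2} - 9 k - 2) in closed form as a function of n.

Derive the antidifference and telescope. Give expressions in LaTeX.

Ratio r(k) = (9*k**2 + 27*k + 20)/(9*k**2 + 9*k + 2).
Take A(k)=1, B(k)=1, C(k)=k**2 + k + 2/9.
Need (1)·f(k+1) − (1)·f(k) = k**2 + k + 2/9.
d = 3 from the (0,0,2) case.
A polynomial solution: f(k) = k*(3*k**2 - 1)/9.
So s_k = (B(k−1)f/C)·t_k = (k*(3*k**2 - 1)/((3*k + 1)*(3*k + 2)))·t_k = -3*k**3 + k.
Verify: -9*k**2 - 9*k - 2 matches t_k.
Evaluate: s_(n+1) = -3*n**3 - 9*n**2 - 8*n - 2; subtract s_(2) = -22 ⇒ S(n) = -3*n**3 - 9*n**2 - 8*n + 20.

S(n) = - 3 n^{3} - 9 n^{2} - 8 n + 20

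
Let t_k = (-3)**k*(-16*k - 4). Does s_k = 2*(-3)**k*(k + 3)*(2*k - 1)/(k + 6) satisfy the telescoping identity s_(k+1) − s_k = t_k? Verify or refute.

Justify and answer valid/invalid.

Invalid: residual 6*(-3)**k*(8*k**2 + 52*k + 11)/(k**2 + 13*k + 42) ≠ 0.

s_(k+1) = 2*(-3)**(k + 1)*(k + 4)*(2*k + 1)/(k + 7)
s_(k+1) − s_k = (-3)**k*(-16*k**3 - 164*k**2 - 412*k - 102)/(k**2 + 13*k + 42)
(s_(k+1) − s_k) − t_k = 6*(-3)**k*(8*k**2 + 52*k + 11)/(k**2 + 13*k + 42)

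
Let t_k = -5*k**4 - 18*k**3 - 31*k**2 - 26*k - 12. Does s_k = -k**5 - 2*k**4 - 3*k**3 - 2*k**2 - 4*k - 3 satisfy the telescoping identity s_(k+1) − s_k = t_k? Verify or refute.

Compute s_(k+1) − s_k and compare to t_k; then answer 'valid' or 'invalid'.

s_(k+1) = -k**5 - 7*k**4 - 21*k**3 - 33*k**2 - 30*k - 15
s_(k+1) − s_k = -5*k**4 - 18*k**3 - 31*k**2 - 26*k - 12
(s_(k+1) − s_k) − t_k = 0

Valid: the claim telescopes to t_k.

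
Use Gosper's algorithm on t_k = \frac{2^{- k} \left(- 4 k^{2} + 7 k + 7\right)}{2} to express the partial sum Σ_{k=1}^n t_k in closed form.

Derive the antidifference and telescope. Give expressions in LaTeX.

S(n) = 2^{- n - 1} \left(- 3 \cdot 2^{n} + 4 n^{2} + 9 n + 3\right)

Ratio r(k) = (4*k**2 + k - 10)/(2*(4*k**2 - 7*k - 7)).
So A=1/2 and B=1, with C=k**2 - 7*k/4 - 7/4.
Set up (1/2)·f(k+1) − (1)·f(k) − (k**2 - 7*k/4 - 7/4) = 0.
Bound: deg f ≤ 2.
A polynomial solution: f(k) = -(4*k**2 + k - 2)/2.
So s_k = (B(k−1)f/C)·t_k = (-2*(4*k**2 + k - 2)/(4*k**2 - 7*k - 7))·t_k = (4*k**2 + k - 2)/2**k.
Verify: (-4*k**2 + 7*k + 7)/(2*2**k) matches t_k.
s_(n+1) = 2**(-n - 1)*(4*n**2 + 9*n + 3) and s_(1) = 3/2, so S(n) = 2**(-n - 1)*(-3*2**n + 4*n**2 + 9*n + 3).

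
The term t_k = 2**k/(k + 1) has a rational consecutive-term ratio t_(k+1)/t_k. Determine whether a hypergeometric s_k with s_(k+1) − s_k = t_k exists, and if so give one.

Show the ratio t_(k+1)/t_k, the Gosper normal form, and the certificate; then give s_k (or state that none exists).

The ratio is 2*(k + 1)/(k + 2).
Normal form (A,B,C) = (2*k + 2, k + 2, 1).
f must satisfy (2*k + 2)·f(k+1) − (k + 1)·f(k) = 1.
From deg A=1, deg B=1, deg C=0: d=-1.
deg f ≤ -1 is impossible — no certificate.

not Gosper-summable; s_k does not exist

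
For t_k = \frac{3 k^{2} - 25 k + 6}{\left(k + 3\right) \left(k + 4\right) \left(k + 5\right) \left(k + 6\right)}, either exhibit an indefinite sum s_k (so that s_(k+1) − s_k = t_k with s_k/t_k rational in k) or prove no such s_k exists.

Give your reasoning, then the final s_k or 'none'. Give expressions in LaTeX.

s_k = \frac{k \left(k^{2} - 48 k + 87\right)}{20 \left(k + 3\right) \left(k + 4\right) \left(k + 5\right)}

r(k) = -(k + 3)*(25*k - 3*(k + 1)**2 + 19)/((k + 7)*(3*k**2 - 25*k + 6)) after simplifying.
Normal form (A,B,C) = (k + 3, k + 7, k**2 - 25*k/3 + 2).
Solve (k + 3)·f(k+1) − (k + 6)·f(k) = k**2 - 25*k/3 + 2.
Bound: deg f ≤ 3.
Match coefficients ⇒ f(k) = k*(k**2 - 48*k + 87)/60.
Get s_k = R·t_k = k*(k**2 - 48*k + 87)/(20*(k + 3)*(k + 4)*(k + 5)) with R(k) = B(k−1)f(k)/C(k) = k*(k + 6)*(k**2 - 48*k + 87)/(20*(3*k**2 - 25*k + 6)).
s_(k+1) − s_k = (3*k**2 - 25*k + 6)/(k**4 + 18*k**3 + 119*k**2 + 342*k + 360) = t_k.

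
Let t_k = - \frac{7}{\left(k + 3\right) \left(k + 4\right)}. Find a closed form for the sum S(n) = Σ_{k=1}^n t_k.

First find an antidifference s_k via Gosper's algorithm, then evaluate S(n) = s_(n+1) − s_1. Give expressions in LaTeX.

S(n) = - \frac{7 n}{4 n + 16}

Compute t_(k+1)/t_k: get (k + 3)/(k + 5).
So A=k + 3 and B=k + 5, with C=1.
Solve (k + 3)·f(k+1) − (k + 4)·f(k) = 1.
From deg A=1, deg B=1, deg C=0: d=1.
Solve for f: f(k) = k/3 (degree 1 ≤ 1).
So s_k = (B(k−1)f/C)·t_k = (k*(k + 4)/3)·t_k = -7*k/(3*k + 9).
Δs = -7/(k**2 + 7*k + 12), as required.
Evaluate: s_(n+1) = 7*(-n - 1)/(3*(n + 4)); subtract s_(1) = -7/12 ⇒ S(n) = -7*n/(4*n + 16).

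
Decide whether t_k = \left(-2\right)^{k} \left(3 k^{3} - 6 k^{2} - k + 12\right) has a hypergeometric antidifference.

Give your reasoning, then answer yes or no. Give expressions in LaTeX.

t_(k+1)/t_k = 2*(-3*k**3 - 3*k**2 + 4*k - 8)/(3*k**3 - 6*k**2 - k + 12).
Take A(k)=-2, B(k)=1, C(k)=k**3 - 2*k**2 - k/3 + 4.
f must satisfy (-2)·f(k+1) − (1)·f(k) = k**3 - 2*k**2 - k/3 + 4.
Bound: deg f ≤ 3.
Match coefficients ⇒ f(k) = -(k**3 - 4*k**2 + 3*k + 4)/3.
R(k) = B(k−1)·f(k)/C(k) = -(k**3 - 4*k**2 + 3*k + 4)/(3*k**3 - 6*k**2 - k + 12); s_k = R·t_k = (-2)**k*(-k**3 + 4*k**2 - 3*k - 4).
s_(k+1) − s_k = (-2)**k*(3*k**3 - 6*k**2 - k + 12) = t_k.

Yes. s_k = \left(-2\right)^{k} \left(- k^{3} + 4 k^{2} - 3 k - 4\right).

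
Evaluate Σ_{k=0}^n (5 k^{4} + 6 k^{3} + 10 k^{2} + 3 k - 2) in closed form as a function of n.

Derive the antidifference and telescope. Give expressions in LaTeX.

Step 1: r(k) = (5*k**4 + 26*k**3 + 58*k**2 + 61*k + 22)/(5*k**4 + 6*k**3 + 10*k**2 + 3*k - 2).
Gosper form: A/B · C(k+1)/C(k) with A=1, B=1, C=k**4 + 6*k**3/5 + 2*k**2 + 3*k/5 - 2/5.
f must satisfy (1)·f(k+1) − (1)·f(k) = k**4 + 6*k**3/5 + 2*k**2 + 3*k/5 - 2/5.
Degrees (0,0,4) ⇒ d ≤ 5.
A polynomial solution: f(k) = k*(k**4 - k**3 + 2*k**2 - 2*k - 2)/5.
Then R = B(k−1)f/C = k*(k**4 - k**3 + 2*k**2 - 2*k - 2)/(5*k**4 + 6*k**3 + 10*k**2 + 3*k - 2), so s_k = R(k)·t_k = k*(k**4 - k**3 + 2*k**2 - 2*k - 2).
s_(k+1) − s_k = 5*k**4 + 6*k**3 + 10*k**2 + 3*k - 2 = t_k.
Telescope: S(n) = s_(n+1) − s_(0) = n**5 + 4*n**4 + 8*n**3 + 8*n**2 + n - 2 − (0) = n**5 + 4*n**4 + 8*n**3 + 8*n**2 + n - 2.

S(n) = n^{5} + 4 n^{4} + 8 n^{3} + 8 n^{2} + n - 2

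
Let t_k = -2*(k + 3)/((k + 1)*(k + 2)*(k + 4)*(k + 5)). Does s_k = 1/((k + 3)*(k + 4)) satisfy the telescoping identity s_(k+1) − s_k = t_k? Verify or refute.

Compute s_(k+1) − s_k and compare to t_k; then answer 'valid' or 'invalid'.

s_(k+1) = 1/((k + 4)*(k + 5))
s_(k+1) − s_k = -2/(k**3 + 12*k**2 + 47*k + 60)
(s_(k+1) − s_k) − t_k = 2*(3*k + 7)/(k**5 + 15*k**4 + 85*k**3 + 225*k**2 + 274*k + 120)

Invalid: residual 2*(3*k + 7)/(k**5 + 15*k**4 + 85*k**3 + 225*k**2 + 274*k + 120) ≠ 0.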